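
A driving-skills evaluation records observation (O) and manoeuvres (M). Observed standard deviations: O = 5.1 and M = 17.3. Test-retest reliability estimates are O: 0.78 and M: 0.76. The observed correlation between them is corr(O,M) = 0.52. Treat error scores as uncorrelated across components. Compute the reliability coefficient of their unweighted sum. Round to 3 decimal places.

Var(O+M) = 5.1² + 17.3² + 2·[5.1·17.3·0.52] = 325.3 + 91.7592 = 417.059.
Because errors are independent across components, Cov(Tᵢ,Tⱼ) = Cov(Xᵢ,Xⱼ); the off-diagonal part of the true-score variance is the same as above.
True-score variance = [5.1²·0.78 + 17.3²·0.76] + 91.7592 = 247.748 + 91.7592 = 339.507.
Reliability = 339.507 / 417.059 = 0.814.

0.814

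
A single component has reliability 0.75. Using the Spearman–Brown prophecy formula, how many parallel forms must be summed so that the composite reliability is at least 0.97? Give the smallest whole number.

11

k ≥ ρ*(1−ρ₁)/(ρ₁(1−ρ*)) = 0.97·0.25 / (0.75·0.03) = 10.778.
Smallest integer k = 11.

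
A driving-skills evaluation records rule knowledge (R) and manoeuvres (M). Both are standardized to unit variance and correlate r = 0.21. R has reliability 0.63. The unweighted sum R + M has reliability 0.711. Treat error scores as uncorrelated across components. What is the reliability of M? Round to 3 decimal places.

Var(R+M) = 2 + 2·0.21 = 2.420.
True-score variance = ρ_R + ρ_M + 2·0.21, so 0.711 = (0.63 + ρ_M + 0.42) / 2.420.
ρ_M = 0.711·2.420 − 0.63 − 0.42 = 0.671.

0.671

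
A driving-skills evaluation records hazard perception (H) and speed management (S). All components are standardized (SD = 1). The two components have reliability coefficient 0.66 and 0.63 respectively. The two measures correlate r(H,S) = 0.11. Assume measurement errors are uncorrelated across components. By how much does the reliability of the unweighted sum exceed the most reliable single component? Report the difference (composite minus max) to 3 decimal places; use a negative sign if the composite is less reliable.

Var(sum) = 2 + 0.22 = 2.22; true-score variance = 1.29 + 0.22 = 1.51; composite reliability = 0.6802.
Max component reliability = 0.6600.
Difference = 0.6802 − 0.6600 = 0.020.

0.020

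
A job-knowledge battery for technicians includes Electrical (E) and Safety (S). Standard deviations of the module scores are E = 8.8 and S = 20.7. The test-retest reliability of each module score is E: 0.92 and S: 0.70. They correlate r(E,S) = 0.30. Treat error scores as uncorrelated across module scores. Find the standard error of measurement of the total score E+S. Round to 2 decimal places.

11.61

Var(total) = 505.93 + 109.296 = 615.226.
True-score variance = 371.188 + 109.296 = 480.484, so reliability = 0.7810.
Error variance = 615.226 − 480.484 = 134.742; SEM = √134.742 = 11.61.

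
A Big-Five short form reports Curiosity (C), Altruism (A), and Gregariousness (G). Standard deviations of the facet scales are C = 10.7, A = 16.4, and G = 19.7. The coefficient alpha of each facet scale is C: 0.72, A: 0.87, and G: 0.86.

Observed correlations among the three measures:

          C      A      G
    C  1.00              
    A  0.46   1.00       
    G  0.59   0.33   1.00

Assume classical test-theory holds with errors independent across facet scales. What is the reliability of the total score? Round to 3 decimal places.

Var(C+A+G) = 10.7² + 16.4² + 19.7² + 2·[10.7·16.4·0.46 + 10.7·19.7·0.59 + 16.4·19.7·0.33] = 771.54 + 623.407 = 1394.95.
With uncorrelated errors the cross-covariances are all true-score covariance, so they carry over unchanged; only the diagonal terms shrink to ρᵢσᵢ².
True-score variance = [10.7²·0.72 + 16.4²·0.87 + 19.7²·0.86] + 623.407 = 650.185 + 623.407 = 1273.59.
Reliability = 1273.59 / 1394.95 = 0.913.

0.913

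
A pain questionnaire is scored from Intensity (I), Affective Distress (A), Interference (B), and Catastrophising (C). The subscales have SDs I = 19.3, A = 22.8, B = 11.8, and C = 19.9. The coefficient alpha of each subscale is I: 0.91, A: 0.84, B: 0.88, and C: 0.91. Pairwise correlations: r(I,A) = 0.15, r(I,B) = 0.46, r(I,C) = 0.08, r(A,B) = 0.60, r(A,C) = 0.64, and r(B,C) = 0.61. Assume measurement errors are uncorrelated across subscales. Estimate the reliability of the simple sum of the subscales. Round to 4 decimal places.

Var(I+A+B+C) = 19.3² + 22.8² + 11.8² + 19.9² + 2·[19.3·22.8·0.15 + 19.3·11.8·0.46 + 19.3·19.9·0.08 + 22.8·11.8·0.60 + 22.8·19.9·0.64 + 11.8·19.9·0.61] = 1427.58 + 1593.07 = 3020.65.
With uncorrelated errors the cross-covariances are all true-score covariance, so they carry over unchanged; only the diagonal terms shrink to ρᵢσᵢ².
True-score variance = [19.3²·0.91 + 22.8²·0.84 + 11.8²·0.88 + 19.9²·0.91] + 1593.07 = 1258.53 + 1593.07 = 2851.61.
Reliability = 2851.61 / 3020.65 = 0.9440.

0.9440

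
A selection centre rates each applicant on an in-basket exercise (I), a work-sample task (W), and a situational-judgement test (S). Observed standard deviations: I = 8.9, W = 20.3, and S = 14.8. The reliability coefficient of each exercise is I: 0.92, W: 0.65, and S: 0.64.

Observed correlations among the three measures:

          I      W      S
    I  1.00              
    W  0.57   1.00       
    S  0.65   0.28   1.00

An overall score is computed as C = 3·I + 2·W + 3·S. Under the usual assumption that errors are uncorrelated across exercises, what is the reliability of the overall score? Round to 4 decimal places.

0.8345

Var(C) = 3²·8.9² + 2²·20.3² + 3²·14.8² + 2·[6·8.9·20.3·0.57 + 9·8.9·14.8·0.65 + 6·20.3·14.8·0.28] = 4332.61 + 3786.39 = 8119.
Because errors are independent across components, Cov(Tᵢ,Tⱼ) = Cov(Xᵢ,Xⱼ); the off-diagonal part of the true-score variance is the same as above.
True-score variance = [3²·8.9²·0.92 + 2²·20.3²·0.65 + 3²·14.8²·0.64] + 3786.39 = 2988.96 + 3786.39 = 6775.35.
Reliability = 6775.35 / 8119 = 0.8345.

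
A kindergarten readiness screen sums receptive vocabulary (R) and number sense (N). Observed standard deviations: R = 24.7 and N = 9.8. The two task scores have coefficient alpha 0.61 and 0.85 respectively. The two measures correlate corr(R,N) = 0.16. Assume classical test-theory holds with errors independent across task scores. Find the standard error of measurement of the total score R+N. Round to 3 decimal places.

15.885

Var(total) = 706.13 + 77.4592 = 783.589.
True-score variance = 453.789 + 77.4592 = 531.248, so reliability = 0.6780.
Error variance = 783.589 − 531.248 = 252.341; SEM = √252.341 = 15.885.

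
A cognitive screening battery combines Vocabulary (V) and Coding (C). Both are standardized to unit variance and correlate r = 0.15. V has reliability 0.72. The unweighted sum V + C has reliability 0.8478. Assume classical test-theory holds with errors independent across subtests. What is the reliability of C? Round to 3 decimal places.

Var(V+C) = 2 + 2·0.15 = 2.300.
True-score variance = ρ_V + ρ_C + 2·0.15, so 0.8478 = (0.72 + ρ_C + 0.30) / 2.300.
ρ_C = 0.8478·2.300 − 0.72 − 0.30 = 0.930.

0.930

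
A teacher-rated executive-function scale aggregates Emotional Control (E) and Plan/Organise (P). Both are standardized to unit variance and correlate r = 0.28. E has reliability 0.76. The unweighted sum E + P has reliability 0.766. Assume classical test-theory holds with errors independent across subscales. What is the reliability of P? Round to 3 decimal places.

Var(E+P) = 2 + 2·0.28 = 2.560.
True-score variance = ρ_E + ρ_P + 2·0.28, so 0.766 = (0.76 + ρ_P + 0.56) / 2.560.
ρ_P = 0.766·2.560 − 0.76 − 0.56 = 0.641.

0.641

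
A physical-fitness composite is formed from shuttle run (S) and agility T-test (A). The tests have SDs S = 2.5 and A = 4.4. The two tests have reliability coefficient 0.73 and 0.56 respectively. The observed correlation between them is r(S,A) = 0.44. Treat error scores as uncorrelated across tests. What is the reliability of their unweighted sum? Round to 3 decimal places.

Var(S+A) = 2.5² + 4.4² + 2·[2.5·4.4·0.44] = 25.61 + 9.68 = 35.29.
Under uncorrelated errors the observed covariances equal the true-score covariances, so only the own-variance terms attenuate.
True-score variance = [2.5²·0.73 + 4.4²·0.56] + 9.68 = 15.4041 + 9.68 = 25.0841.
Reliability = 25.0841 / 35.29 = 0.711.

0.711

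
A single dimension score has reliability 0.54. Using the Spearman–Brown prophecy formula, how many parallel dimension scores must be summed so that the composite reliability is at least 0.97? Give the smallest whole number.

k ≥ ρ*(1−ρ₁)/(ρ₁(1−ρ*)) = 0.97·0.46 / (0.54·0.03) = 27.543.
Smallest integer k = 28.

28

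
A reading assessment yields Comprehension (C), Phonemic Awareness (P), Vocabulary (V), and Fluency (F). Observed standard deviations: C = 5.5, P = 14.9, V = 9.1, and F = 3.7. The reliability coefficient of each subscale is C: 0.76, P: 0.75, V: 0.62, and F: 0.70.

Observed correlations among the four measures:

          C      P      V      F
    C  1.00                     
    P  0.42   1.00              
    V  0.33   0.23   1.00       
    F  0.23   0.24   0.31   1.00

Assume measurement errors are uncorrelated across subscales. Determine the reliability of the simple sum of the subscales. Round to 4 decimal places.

Var(C+P+V+F) = 5.5² + 14.9² + 9.1² + 3.7² + 2·[5.5·14.9·0.42 + 5.5·9.1·0.33 + 5.5·3.7·0.23 + 14.9·9.1·0.23 + 14.9·3.7·0.24 + 9.1·3.7·0.31] = 348.76 + 220.941 = 569.701.
Because errors are independent across components, Cov(Tᵢ,Tⱼ) = Cov(Xᵢ,Xⱼ); the off-diagonal part of the true-score variance is the same as above.
True-score variance = [5.5²·0.76 + 14.9²·0.75 + 9.1²·0.62 + 3.7²·0.70] + 220.941 = 250.423 + 220.941 = 471.364.
Reliability = 471.364 / 569.701 = 0.8274.

0.8274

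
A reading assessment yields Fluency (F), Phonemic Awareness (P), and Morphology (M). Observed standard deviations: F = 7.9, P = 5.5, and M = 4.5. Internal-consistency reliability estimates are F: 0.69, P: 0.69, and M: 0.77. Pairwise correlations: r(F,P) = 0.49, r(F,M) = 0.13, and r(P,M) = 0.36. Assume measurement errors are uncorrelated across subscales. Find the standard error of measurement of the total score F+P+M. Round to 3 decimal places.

5.778

Var(total) = 112.91 + 69.644 = 182.554.
True-score variance = 79.5279 + 69.644 = 149.172, so reliability = 0.8171.
Error variance = 182.554 − 149.172 = 33.3821; SEM = √33.3821 = 5.778.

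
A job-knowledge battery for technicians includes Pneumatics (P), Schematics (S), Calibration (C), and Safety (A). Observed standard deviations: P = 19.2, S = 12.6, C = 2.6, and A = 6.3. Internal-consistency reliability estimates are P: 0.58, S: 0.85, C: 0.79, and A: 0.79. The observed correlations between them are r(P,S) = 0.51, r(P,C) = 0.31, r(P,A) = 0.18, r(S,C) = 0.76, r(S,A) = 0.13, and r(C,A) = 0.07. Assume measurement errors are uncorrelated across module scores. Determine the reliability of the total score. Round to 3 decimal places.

0.805

Var(P+S+C+A) = 19.2² + 12.6² + 2.6² + 6.3² + 2·[19.2·12.6·0.51 + 19.2·2.6·0.31 + 19.2·6.3·0.18 + 12.6·2.6·0.76 + 12.6·6.3·0.13 + 2.6·6.3·0.07] = 573.85 + 393.982 = 967.832.
With uncorrelated errors the cross-covariances are all true-score covariance, so they carry over unchanged; only the diagonal terms shrink to ρᵢσᵢ².
True-score variance = [19.2²·0.58 + 12.6²·0.85 + 2.6²·0.79 + 6.3²·0.79] + 393.982 = 385.453 + 393.982 = 779.434.
Reliability = 779.434 / 967.832 = 0.805.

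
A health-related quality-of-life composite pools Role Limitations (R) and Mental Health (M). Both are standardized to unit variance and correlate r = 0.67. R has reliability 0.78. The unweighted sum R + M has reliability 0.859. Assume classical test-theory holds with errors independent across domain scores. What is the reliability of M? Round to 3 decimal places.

0.749

Var(R+M) = 2 + 2·0.67 = 3.340.
True-score variance = ρ_R + ρ_M + 2·0.67, so 0.859 = (0.78 + ρ_M + 1.34) / 3.340.
ρ_M = 0.859·3.340 − 0.78 − 1.34 = 0.749.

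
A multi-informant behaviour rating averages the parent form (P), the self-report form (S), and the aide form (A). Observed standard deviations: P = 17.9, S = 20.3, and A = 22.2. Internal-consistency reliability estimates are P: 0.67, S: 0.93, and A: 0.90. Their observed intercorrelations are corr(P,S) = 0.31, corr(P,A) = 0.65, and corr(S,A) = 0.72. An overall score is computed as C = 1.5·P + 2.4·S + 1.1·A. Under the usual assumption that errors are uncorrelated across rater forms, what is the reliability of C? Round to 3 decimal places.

Var(C) = 1.5²·17.9² + 2.4²·20.3² + 1.1²·22.2² + 2·[3.6·17.9·20.3·0.31 + 1.65·17.9·22.2·0.65 + 2.64·20.3·22.2·0.72] = 3690.9 + 3376.65 = 7067.55.
With uncorrelated errors the cross-covariances are all true-score covariance, so they carry over unchanged; only the diagonal terms shrink to ρᵢσᵢ².
True-score variance = [1.5²·17.9²·0.67 + 2.4²·20.3²·0.93 + 1.1²·22.2²·0.90] + 3376.65 = 3227.2 + 3376.65 = 6603.86.
Reliability = 6603.86 / 7067.55 = 0.934.

0.934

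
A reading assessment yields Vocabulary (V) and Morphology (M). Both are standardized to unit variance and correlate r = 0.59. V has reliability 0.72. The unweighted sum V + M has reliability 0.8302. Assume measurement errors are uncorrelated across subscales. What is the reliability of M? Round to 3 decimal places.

0.740

Var(V+M) = 2 + 2·0.59 = 3.180.
True-score variance = ρ_V + ρ_M + 2·0.59, so 0.8302 = (0.72 + ρ_M + 1.18) / 3.180.
ρ_M = 0.8302·3.180 − 0.72 − 1.18 = 0.740.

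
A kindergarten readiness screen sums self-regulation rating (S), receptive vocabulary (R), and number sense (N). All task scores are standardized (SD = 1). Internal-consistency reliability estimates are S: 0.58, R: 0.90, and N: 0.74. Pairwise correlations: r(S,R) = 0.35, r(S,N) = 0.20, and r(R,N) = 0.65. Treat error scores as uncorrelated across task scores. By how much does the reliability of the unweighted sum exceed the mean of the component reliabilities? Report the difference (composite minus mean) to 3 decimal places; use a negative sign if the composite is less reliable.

Var(sum) = 3 + 2.4 = 5.4; true-score variance = 2.22 + 2.4 = 4.62; composite reliability = 0.8556.
Mean component reliability = 0.7400.
Difference = 0.8556 − 0.7400 = 0.116.

0.116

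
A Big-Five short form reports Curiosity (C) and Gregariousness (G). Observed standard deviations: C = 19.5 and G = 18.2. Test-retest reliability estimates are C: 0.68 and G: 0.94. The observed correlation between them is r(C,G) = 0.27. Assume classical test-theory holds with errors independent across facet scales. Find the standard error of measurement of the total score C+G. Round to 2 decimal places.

11.90

Var(total) = 711.49 + 191.646 = 903.136.
True-score variance = 569.936 + 191.646 = 761.582, so reliability = 0.8433.
Error variance = 903.136 − 761.582 = 141.554; SEM = √141.554 = 11.90.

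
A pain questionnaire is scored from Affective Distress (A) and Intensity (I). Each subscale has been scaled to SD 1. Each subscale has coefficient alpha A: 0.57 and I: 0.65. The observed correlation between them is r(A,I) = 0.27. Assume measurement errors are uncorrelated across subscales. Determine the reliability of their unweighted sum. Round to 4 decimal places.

Var(A+I) = 2 + 2·[0.27] = 2 + 0.54 = 2.54.
With uncorrelated errors the cross-covariances are all true-score covariance, so they carry over unchanged; only the diagonal terms shrink to ρᵢσᵢ².
True-score variance = [0.57 + 0.65] + 0.54 = 1.22 + 0.54 = 1.76.
Reliability = 1.76 / 2.54 = 0.6929.

0.6929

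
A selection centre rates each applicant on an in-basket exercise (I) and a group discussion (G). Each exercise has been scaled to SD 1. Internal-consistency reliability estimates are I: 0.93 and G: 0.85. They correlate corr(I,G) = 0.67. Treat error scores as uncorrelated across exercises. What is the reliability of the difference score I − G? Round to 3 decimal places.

0.667

Var(I−G) = 1 + 1 − 2·0.67 = 2 − 1.34 = 0.66.
Under uncorrelated errors the observed covariances equal the true-score covariances, so only the own-variance terms attenuate.
True-score variance = [0.93 + 0.85] − 1.34 = 1.78 − 1.34 = 0.44.
Reliability = 0.44 / 0.66 = 0.667.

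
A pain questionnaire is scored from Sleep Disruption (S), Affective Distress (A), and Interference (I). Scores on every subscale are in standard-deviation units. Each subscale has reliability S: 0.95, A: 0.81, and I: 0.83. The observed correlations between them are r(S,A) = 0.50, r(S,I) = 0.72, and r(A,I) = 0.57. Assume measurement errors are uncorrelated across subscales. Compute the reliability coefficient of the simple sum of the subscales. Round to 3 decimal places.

0.938

Var(S+A+I) = 3 + 2·[0.50 + 0.72 + 0.57] = 3 + 3.58 = 6.58.
With uncorrelated errors the cross-covariances are all true-score covariance, so they carry over unchanged; only the diagonal terms shrink to ρᵢσᵢ².
True-score variance = [0.95 + 0.81 + 0.83] + 3.58 = 2.59 + 3.58 = 6.17.
Reliability = 6.17 / 6.58 = 0.938.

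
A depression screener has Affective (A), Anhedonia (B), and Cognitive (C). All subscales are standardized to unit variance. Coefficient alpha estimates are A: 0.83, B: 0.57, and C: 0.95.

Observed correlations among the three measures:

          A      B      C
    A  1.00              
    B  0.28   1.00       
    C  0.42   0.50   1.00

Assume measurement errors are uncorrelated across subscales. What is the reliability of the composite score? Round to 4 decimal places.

0.8796

Var(A+B+C) = 3 + 2·[0.28 + 0.42 + 0.50] = 3 + 2.4 = 5.4.
Under uncorrelated errors the observed covariances equal the true-score covariances, so only the own-variance terms attenuate.
True-score variance = [0.83 + 0.57 + 0.95] + 2.4 = 2.35 + 2.4 = 4.75.
Reliability = 4.75 / 5.4 = 0.8796.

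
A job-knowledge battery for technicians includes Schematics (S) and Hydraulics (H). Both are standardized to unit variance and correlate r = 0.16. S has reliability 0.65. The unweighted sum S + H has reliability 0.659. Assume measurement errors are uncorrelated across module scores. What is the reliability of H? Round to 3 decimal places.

0.559

Var(S+H) = 2 + 2·0.16 = 2.320.
True-score variance = ρ_S + ρ_H + 2·0.16, so 0.659 = (0.65 + ρ_H + 0.32) / 2.320.
ρ_H = 0.659·2.320 − 0.65 − 0.32 = 0.559.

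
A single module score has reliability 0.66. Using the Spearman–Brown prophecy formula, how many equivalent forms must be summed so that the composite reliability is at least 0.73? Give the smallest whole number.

2

k ≥ ρ*(1−ρ₁)/(ρ₁(1−ρ*)) = 0.73·0.34 / (0.66·0.27) = 1.393.
Smallest integer k = 2.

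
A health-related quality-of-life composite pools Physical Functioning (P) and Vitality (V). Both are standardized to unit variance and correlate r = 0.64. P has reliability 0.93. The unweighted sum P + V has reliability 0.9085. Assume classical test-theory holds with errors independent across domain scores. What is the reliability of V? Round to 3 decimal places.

0.770

Var(P+V) = 2 + 2·0.64 = 3.280.
True-score variance = ρ_P + ρ_V + 2·0.64, so 0.9085 = (0.93 + ρ_V + 1.28) / 3.280.
ρ_V = 0.9085·3.280 − 0.93 − 1.28 = 0.770.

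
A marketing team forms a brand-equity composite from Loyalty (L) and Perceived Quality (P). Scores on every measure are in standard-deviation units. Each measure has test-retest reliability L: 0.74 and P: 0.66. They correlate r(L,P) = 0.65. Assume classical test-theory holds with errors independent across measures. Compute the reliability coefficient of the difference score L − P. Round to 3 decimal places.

Var(L−P) = 1 + 1 − 2·0.65 = 2 − 1.3 = 0.7.
Because errors are independent across components, Cov(Tᵢ,Tⱼ) = Cov(Xᵢ,Xⱼ); the off-diagonal part of the true-score variance is the same as above.
True-score variance = [0.74 + 0.66] − 1.3 = 1.4 − 1.3 = 0.1.
Reliability = 0.1 / 0.7 = 0.143.

0.143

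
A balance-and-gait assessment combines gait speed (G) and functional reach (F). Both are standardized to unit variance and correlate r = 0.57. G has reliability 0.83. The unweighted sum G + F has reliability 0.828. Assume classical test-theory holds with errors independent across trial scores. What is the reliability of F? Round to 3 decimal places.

Var(G+F) = 2 + 2·0.57 = 3.140.
True-score variance = ρ_G + ρ_F + 2·0.57, so 0.828 = (0.83 + ρ_F + 1.14) / 3.140.
ρ_F = 0.828·3.140 − 0.83 − 1.14 = 0.630.

0.630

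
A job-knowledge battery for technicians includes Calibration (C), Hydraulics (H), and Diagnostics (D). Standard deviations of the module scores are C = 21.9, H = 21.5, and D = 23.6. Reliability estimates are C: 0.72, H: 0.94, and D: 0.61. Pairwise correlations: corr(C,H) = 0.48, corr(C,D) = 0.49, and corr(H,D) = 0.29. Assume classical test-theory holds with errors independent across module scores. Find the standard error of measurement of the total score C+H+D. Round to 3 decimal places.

19.474

Var(total) = 1498.82 + 1252.81 = 2751.63.
True-score variance = 1119.58 + 1252.81 = 2372.39, so reliability = 0.8622.
Error variance = 2751.63 − 2372.39 = 379.24; SEM = √379.24 = 19.474.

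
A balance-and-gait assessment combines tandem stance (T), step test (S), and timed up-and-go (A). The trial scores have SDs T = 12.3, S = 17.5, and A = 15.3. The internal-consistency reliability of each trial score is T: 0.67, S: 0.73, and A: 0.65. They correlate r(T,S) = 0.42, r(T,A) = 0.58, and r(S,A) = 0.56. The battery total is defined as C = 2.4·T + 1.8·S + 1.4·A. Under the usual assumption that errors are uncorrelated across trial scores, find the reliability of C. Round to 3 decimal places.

0.844

Var(C) = 2.4²·12.3² + 1.8²·17.5² + 1.4²·15.3² + 2·[4.32·12.3·17.5·0.42 + 3.36·12.3·15.3·0.58 + 2.52·17.5·15.3·0.56] = 2322.5 + 2270.29 = 4592.78.
Under uncorrelated errors the observed covariances equal the true-score covariances, so only the own-variance terms attenuate.
True-score variance = [2.4²·12.3²·0.67 + 1.8²·17.5²·0.73 + 1.4²·15.3²·0.65] + 2270.29 = 1606.43 + 2270.29 = 3876.72.
Reliability = 3876.72 / 4592.78 = 0.844.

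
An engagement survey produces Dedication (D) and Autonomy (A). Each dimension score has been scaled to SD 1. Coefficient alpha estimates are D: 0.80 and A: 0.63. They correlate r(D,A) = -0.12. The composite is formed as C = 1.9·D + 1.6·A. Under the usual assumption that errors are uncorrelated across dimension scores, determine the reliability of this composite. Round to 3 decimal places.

0.693

Var(C) = 1.9² + 1.6² + 2·[3.04·(-0.12)] = 6.17 − 0.7296 = 5.4404.
With uncorrelated errors the cross-covariances are all true-score covariance, so they carry over unchanged; only the diagonal terms shrink to ρᵢσᵢ².
True-score variance = [1.9²·0.80 + 1.6²·0.63] − 0.7296 = 4.5008 − 0.7296 = 3.7712.
Reliability = 3.7712 / 5.4404 = 0.693.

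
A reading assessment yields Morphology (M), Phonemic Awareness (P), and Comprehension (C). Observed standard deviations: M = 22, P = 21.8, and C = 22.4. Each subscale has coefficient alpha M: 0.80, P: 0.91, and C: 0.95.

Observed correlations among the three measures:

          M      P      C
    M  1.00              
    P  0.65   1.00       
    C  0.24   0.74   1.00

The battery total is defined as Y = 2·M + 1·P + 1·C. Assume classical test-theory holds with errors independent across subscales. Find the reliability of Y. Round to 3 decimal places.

Var(Y) = 2²·22² + 21.8² + 22.4² + 2·[2·22·21.8·0.65 + 2·22·22.4·0.24 + 21.8·22.4·0.74] = 2913 + 2442.76 = 5355.76.
Under uncorrelated errors the observed covariances equal the true-score covariances, so only the own-variance terms attenuate.
True-score variance = [2²·22²·0.80 + 21.8²·0.91 + 22.4²·0.95] + 2442.76 = 2457.94 + 2442.76 = 4900.7.
Reliability = 4900.7 / 5355.76 = 0.915.

0.915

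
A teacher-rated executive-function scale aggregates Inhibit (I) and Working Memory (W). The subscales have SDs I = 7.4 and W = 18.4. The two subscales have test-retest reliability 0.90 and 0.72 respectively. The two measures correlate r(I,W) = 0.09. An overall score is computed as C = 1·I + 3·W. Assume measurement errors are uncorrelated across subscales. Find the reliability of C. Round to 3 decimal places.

Var(C) = 7.4² + 3²·18.4² + 2·[3·7.4·18.4·0.09] = 3101.8 + 73.5264 = 3175.33.
With uncorrelated errors the cross-covariances are all true-score covariance, so they carry over unchanged; only the diagonal terms shrink to ρᵢσᵢ².
True-score variance = [7.4²·0.90 + 3²·18.4²·0.72] + 73.5264 = 2243.15 + 73.5264 = 2316.68.
Reliability = 2316.68 / 3175.33 = 0.730.

0.730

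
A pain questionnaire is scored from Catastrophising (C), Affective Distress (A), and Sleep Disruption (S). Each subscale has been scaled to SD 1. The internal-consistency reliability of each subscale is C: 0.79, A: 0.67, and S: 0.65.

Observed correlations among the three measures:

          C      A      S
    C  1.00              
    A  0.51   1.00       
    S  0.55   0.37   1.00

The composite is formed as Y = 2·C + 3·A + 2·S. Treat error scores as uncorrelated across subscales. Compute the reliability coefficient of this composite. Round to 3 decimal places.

0.837

Var(Y) = 2² + 3² + 2² + 2·[6·0.51 + 4·0.55 + 6·0.37] = 17 + 14.96 = 31.96.
Because errors are independent across components, Cov(Tᵢ,Tⱼ) = Cov(Xᵢ,Xⱼ); the off-diagonal part of the true-score variance is the same as above.
True-score variance = [2²·0.79 + 3²·0.67 + 2²·0.65] + 14.96 = 11.79 + 14.96 = 26.75.
Reliability = 26.75 / 31.96 = 0.837.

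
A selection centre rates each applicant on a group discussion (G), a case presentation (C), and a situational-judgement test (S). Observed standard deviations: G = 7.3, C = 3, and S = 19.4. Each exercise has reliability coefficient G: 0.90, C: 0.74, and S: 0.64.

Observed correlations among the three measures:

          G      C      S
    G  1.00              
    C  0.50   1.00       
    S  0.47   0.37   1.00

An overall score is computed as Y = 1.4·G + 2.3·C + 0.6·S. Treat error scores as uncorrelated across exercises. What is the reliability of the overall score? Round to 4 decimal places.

Var(Y) = 1.4²·7.3² + 2.3²·3² + 0.6²·19.4² + 2·[3.22·7.3·3·0.50 + 0.84·7.3·19.4·0.47 + 1.38·3·19.4·0.37] = 287.548 + 241.775 = 529.323.
Because errors are independent across components, Cov(Tᵢ,Tⱼ) = Cov(Xᵢ,Xⱼ); the off-diagonal part of the true-score variance is the same as above.
True-score variance = [1.4²·7.3²·0.90 + 2.3²·3²·0.74 + 0.6²·19.4²·0.64] + 241.775 = 215.948 + 241.775 = 457.723.
Reliability = 457.723 / 529.323 = 0.8647.

0.8647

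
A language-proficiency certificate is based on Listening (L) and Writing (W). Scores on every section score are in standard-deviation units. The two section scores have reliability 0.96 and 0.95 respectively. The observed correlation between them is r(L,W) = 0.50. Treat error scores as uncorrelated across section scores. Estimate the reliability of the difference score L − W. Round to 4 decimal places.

0.9100

Var(L−W) = 1 + 1 − 2·0.50 = 2 − 1 = 1.
With uncorrelated errors the cross-covariances are all true-score covariance, so they carry over unchanged; only the diagonal terms shrink to ρᵢσᵢ².
True-score variance = [0.96 + 0.95] − 1 = 1.91 − 1 = 0.91.
Reliability = 0.91 / 1 = 0.9100.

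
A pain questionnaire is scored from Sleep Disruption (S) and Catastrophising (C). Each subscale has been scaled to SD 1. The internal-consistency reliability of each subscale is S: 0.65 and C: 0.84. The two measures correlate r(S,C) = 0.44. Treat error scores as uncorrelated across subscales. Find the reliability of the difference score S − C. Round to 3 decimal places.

0.545

Var(S−C) = 1 + 1 − 2·0.44 = 2 − 0.88 = 1.12.
With uncorrelated errors the cross-covariances are all true-score covariance, so they carry over unchanged; only the diagonal terms shrink to ρᵢσᵢ².
True-score variance = [0.65 + 0.84] − 0.88 = 1.49 − 0.88 = 0.61.
Reliability = 0.61 / 1.12 = 0.545.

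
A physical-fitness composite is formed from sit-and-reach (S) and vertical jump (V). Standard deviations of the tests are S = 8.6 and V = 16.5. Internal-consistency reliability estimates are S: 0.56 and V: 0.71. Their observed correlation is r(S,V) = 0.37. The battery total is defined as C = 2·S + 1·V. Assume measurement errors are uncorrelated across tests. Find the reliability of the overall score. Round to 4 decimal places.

0.7312

Var(C) = 2²·8.6² + 16.5² + 2·[2·8.6·16.5·0.37] = 568.09 + 210.012 = 778.102.
With uncorrelated errors the cross-covariances are all true-score covariance, so they carry over unchanged; only the diagonal terms shrink to ρᵢσᵢ².
True-score variance = [2²·8.6²·0.56 + 16.5²·0.71] + 210.012 = 358.968 + 210.012 = 568.98.
Reliability = 568.98 / 778.102 = 0.7312.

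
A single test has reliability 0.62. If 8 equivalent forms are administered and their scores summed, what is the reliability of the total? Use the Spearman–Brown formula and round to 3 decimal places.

0.929

ρ_k = kρ / (1 + (k−1)ρ) = 8·0.62 / (1 + 7·0.62) = 4.960 / 5.340 = 0.929.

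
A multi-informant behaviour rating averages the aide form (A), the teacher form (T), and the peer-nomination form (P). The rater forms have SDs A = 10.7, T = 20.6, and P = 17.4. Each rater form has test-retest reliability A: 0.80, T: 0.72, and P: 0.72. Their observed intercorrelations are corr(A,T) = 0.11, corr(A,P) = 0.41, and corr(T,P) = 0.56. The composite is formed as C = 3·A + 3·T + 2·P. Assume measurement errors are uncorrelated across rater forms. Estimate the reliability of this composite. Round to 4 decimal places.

Var(C) = 3²·10.7² + 3²·20.6² + 2²·17.4² + 2·[9·10.7·20.6·0.11 + 6·10.7·17.4·0.41 + 6·20.6·17.4·0.56] = 6060.69 + 3761.15 = 9821.84.
Because errors are independent across components, Cov(Tᵢ,Tⱼ) = Cov(Xᵢ,Xⱼ); the off-diagonal part of the true-score variance is the same as above.
True-score variance = [3²·10.7²·0.80 + 3²·20.6²·0.72 + 2²·17.4²·0.72] + 3761.15 = 4446.13 + 3761.15 = 8207.28.
Reliability = 8207.28 / 9821.84 = 0.8356.

0.8356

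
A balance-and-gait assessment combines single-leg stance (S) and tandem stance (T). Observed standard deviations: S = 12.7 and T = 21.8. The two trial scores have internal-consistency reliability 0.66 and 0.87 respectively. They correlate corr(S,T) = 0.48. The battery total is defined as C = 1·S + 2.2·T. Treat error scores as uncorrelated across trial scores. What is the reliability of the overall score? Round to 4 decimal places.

Var(C) = 12.7² + 2.2²·21.8² + 2·[2.2·12.7·21.8·0.48] = 2461.45 + 584.728 = 3046.18.
Because errors are independent across components, Cov(Tᵢ,Tⱼ) = Cov(Xᵢ,Xⱼ); the off-diagonal part of the true-score variance is the same as above.
True-score variance = [12.7²·0.66 + 2.2²·21.8²·0.87] + 584.728 = 2107.59 + 584.728 = 2692.32.
Reliability = 2692.32 / 3046.18 = 0.8838.

0.8838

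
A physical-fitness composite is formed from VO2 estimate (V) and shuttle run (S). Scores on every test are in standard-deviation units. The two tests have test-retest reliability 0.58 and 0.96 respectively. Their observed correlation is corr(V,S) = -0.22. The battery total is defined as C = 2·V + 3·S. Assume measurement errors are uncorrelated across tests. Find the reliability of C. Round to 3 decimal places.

0.803

Var(C) = 2² + 3² + 2·[6·(-0.22)] = 13 − 2.64 = 10.36.
Under uncorrelated errors the observed covariances equal the true-score covariances, so only the own-variance terms attenuate.
True-score variance = [2²·0.58 + 3²·0.96] − 2.64 = 10.96 − 2.64 = 8.32.
Reliability = 8.32 / 10.36 = 0.803.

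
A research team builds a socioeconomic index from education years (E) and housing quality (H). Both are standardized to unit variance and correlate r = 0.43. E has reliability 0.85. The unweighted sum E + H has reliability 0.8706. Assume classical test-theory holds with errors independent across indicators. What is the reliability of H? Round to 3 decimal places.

Var(E+H) = 2 + 2·0.43 = 2.860.
True-score variance = ρ_E + ρ_H + 2·0.43, so 0.8706 = (0.85 + ρ_H + 0.86) / 2.860.
ρ_H = 0.8706·2.860 − 0.85 − 0.86 = 0.780.

0.780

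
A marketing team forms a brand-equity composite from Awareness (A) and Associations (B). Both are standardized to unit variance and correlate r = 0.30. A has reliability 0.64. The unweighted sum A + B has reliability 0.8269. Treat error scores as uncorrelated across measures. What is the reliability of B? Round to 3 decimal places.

0.910

Var(A+B) = 2 + 2·0.30 = 2.600.
True-score variance = ρ_A + ρ_B + 2·0.30, so 0.8269 = (0.64 + ρ_B + 0.60) / 2.600.
ρ_B = 0.8269·2.600 − 0.64 − 0.60 = 0.910.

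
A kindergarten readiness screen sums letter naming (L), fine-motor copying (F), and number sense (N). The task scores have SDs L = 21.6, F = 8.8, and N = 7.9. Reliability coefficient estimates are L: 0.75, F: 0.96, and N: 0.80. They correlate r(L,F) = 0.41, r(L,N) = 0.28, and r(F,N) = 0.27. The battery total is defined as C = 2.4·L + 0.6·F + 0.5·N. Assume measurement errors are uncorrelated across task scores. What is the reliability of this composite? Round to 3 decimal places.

Var(C) = 2.4²·21.6² + 0.6²·8.8² + 0.5²·7.9² + 2·[1.44·21.6·8.8·0.41 + 1.2·21.6·7.9·0.28 + 0.3·8.8·7.9·0.27] = 2730.87 + 350.379 = 3081.25.
Because errors are independent across components, Cov(Tᵢ,Tⱼ) = Cov(Xᵢ,Xⱼ); the off-diagonal part of the true-score variance is the same as above.
True-score variance = [2.4²·21.6²·0.75 + 0.6²·8.8²·0.96 + 0.5²·7.9²·0.80] + 350.379 = 2054.78 + 350.379 = 2405.16.
Reliability = 2405.16 / 3081.25 = 0.781.

0.781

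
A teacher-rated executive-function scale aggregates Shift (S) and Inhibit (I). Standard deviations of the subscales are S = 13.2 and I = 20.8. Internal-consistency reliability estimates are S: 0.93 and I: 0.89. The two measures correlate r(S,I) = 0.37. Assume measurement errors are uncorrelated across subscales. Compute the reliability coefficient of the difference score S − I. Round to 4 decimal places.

0.8519

Var(S−I) = 13.2² + 20.8² − 2·13.2·20.8·0.37 = 606.88 − 203.174 = 403.706.
Under uncorrelated errors the observed covariances equal the true-score covariances, so only the own-variance terms attenuate.
True-score variance = [13.2²·0.93 + 20.8²·0.89] − 203.174 = 547.093 − 203.174 = 343.918.
Reliability = 343.918 / 403.706 = 0.8519.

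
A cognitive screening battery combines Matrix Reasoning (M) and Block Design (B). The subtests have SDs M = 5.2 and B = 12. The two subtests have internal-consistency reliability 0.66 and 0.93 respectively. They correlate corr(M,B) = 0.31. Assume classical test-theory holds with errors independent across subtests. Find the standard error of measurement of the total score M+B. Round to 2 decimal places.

4.39

Var(total) = 171.04 + 38.688 = 209.728.
True-score variance = 151.766 + 38.688 = 190.454, so reliability = 0.9081.
Error variance = 209.728 − 190.454 = 19.2736; SEM = √19.2736 = 4.39.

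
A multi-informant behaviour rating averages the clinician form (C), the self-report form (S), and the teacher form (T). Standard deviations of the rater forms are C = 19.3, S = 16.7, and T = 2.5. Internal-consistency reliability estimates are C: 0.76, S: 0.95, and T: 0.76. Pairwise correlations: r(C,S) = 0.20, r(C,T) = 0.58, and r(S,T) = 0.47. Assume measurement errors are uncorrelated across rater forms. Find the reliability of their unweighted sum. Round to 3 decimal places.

Var(C+S+T) = 19.3² + 16.7² + 2.5² + 2·[19.3·16.7·0.20 + 19.3·2.5·0.58 + 16.7·2.5·0.47] = 657.63 + 224.139 = 881.769.
With uncorrelated errors the cross-covariances are all true-score covariance, so they carry over unchanged; only the diagonal terms shrink to ρᵢσᵢ².
True-score variance = [19.3²·0.76 + 16.7²·0.95 + 2.5²·0.76] + 224.139 = 552.788 + 224.139 = 776.927.
Reliability = 776.927 / 881.769 = 0.881.

0.881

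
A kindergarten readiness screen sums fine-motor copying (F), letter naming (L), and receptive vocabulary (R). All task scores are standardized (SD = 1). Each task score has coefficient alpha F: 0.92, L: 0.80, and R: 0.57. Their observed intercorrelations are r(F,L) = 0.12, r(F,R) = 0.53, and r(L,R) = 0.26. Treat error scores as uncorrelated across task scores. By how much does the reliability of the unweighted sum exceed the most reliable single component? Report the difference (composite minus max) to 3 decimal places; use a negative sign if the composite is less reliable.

-0.067

Var(sum) = 3 + 1.82 = 4.82; true-score variance = 2.29 + 1.82 = 4.11; composite reliability = 0.8527.
Max component reliability = 0.9200.
Difference = 0.8527 − 0.9200 = -0.067.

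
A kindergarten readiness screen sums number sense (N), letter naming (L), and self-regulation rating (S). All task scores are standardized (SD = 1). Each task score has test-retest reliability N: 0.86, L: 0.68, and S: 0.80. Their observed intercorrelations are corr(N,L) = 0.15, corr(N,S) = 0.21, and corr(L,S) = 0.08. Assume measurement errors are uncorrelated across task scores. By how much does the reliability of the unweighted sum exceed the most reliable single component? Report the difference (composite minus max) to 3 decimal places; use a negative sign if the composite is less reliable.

-0.030

Var(sum) = 3 + 0.88 = 3.88; true-score variance = 2.34 + 0.88 = 3.22; composite reliability = 0.8299.
Max component reliability = 0.8600.
Difference = 0.8299 − 0.8600 = -0.030.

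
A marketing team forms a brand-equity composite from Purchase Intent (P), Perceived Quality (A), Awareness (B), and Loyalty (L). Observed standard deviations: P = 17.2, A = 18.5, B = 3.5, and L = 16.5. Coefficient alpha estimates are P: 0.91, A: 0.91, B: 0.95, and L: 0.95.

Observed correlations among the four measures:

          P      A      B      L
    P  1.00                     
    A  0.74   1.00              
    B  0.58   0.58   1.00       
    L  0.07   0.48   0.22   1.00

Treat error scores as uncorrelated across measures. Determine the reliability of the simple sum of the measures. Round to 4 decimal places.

0.9622

Var(P+A+B+L) = 17.2² + 18.5² + 3.5² + 16.5² + 2·[17.2·18.5·0.74 + 17.2·3.5·0.58 + 17.2·16.5·0.07 + 18.5·3.5·0.58 + 18.5·16.5·0.48 + 3.5·16.5·0.22] = 922.59 + 974.06 = 1896.65.
Because errors are independent across components, Cov(Tᵢ,Tⱼ) = Cov(Xᵢ,Xⱼ); the off-diagonal part of the true-score variance is the same as above.
True-score variance = [17.2²·0.91 + 18.5²·0.91 + 3.5²·0.95 + 16.5²·0.95] + 974.06 = 850.937 + 974.06 = 1825.
Reliability = 1825 / 1896.65 = 0.9622.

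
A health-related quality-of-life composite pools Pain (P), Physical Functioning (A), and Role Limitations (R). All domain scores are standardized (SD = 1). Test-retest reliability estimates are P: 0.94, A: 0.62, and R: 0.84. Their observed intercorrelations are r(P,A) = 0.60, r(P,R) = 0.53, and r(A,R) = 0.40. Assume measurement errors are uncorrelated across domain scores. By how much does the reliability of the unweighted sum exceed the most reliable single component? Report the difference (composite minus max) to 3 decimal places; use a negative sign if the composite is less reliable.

-0.039

Var(sum) = 3 + 3.06 = 6.06; true-score variance = 2.4 + 3.06 = 5.46; composite reliability = 0.9010.
Max component reliability = 0.9400.
Difference = 0.9010 − 0.9400 = -0.039.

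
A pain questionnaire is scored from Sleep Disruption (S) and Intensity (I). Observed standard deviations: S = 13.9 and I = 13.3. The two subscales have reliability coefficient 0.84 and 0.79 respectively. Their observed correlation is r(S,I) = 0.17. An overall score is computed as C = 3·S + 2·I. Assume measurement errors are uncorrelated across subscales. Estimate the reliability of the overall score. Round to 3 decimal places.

Var(C) = 3²·13.9² + 2²·13.3² + 2·[6·13.9·13.3·0.17] = 2446.45 + 377.135 = 2823.58.
Because errors are independent across components, Cov(Tᵢ,Tⱼ) = Cov(Xᵢ,Xⱼ); the off-diagonal part of the true-score variance is the same as above.
True-score variance = [3²·13.9²·0.84 + 2²·13.3²·0.79] + 377.135 = 2019.64 + 377.135 = 2396.77.
Reliability = 2396.77 / 2823.58 = 0.849.

0.849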